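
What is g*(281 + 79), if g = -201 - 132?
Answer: -119880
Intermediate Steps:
g = -333
g*(281 + 79) = -333*(281 + 79) = -333*360 = -119880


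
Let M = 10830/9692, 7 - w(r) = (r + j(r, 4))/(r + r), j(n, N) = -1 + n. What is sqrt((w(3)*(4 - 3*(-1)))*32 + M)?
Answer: sqrt(292185727122)/14538 ≈ 37.181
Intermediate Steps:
w(r) = 7 - (-1 + 2*r)/(2*r) (w(r) = 7 - (r + (-1 + r))/(r + r) = 7 - (-1 + 2*r)/(2*r))
M = 5415/4846 (M = 10830*(1/9692) = 5415/4846 ≈ 1.1174)
sqrt((w(3)*(4 - 3*(-1)))*32 + M) = sqrt(((6 + (1/2)/3)*(4 - 3*(-1)))*32 + 5415/4846) = sqrt(((6 + (1/2)*(1/3))*(4 + 3))*32 + 5415/4846) = sqrt(((6 + 1/6)*7)*32 + 5415/4846) = sqrt(((37/6)*7)*32 + 5415/4846) = sqrt((259/6)*32 + 5415/4846) = sqrt(4144/3 + 5415/4846) = sqrt(20098069/14538) = sqrt(292185727122)/14538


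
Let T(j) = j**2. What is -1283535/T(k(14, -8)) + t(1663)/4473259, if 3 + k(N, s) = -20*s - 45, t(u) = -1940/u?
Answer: -194862347594795/1904391607552 ≈ -102.32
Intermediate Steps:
k(N, s) = -48 - 20*s (k(N, s) = -3 + (-20*s - 45) = -3 + (-45 - 20*s) = -48 - 20*s)
-1283535/T(k(14, -8)) + t(1663)/4473259 = -1283535/(-48 - 20*(-8))**2 - 1940/1663/4473259 = -1283535/(-48 + 160)**2 - 1940*1/1663*(1/4473259) = -1283535/(112**2) - 1940/1663*1/4473259 = -1283535/12544 - 1940/7439029717 = -194862347594795/1904391607552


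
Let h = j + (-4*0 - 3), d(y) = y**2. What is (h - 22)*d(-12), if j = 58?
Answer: 4752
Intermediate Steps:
h = 55 (h = 58 + (-4*0 - 3) = 58 + (0 - 3) = 58 - 3 = 55)
(h - 22)*d(-12) = (55 - 22)*(-12)**2 = 33*144 = 4752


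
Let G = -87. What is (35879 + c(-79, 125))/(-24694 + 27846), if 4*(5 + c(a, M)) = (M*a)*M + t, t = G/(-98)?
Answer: -106906055/1235584 ≈ -86.523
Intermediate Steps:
t = 87/98 (t = -87/(-98) = -87*(-1/98) = 87/98 ≈ 0.88776)
c(a, M) = -1873/392 + a*M**2/4 (c(a, M) = -5 + ((M*a)*M + 87/98)/4 = -5 + (a*M**2 + 87/98)/4 = -5 + (87/98 + a*M**2)/4 = -5 + (87/392 + a*M**2/4) = -1873/392 + a*M**2/4)
(35879 + c(-79, 125))/(-24694 + 27846) = (35879 + (-1873/392 + (1/4)*(-79)*125**2))/(-24694 + 27846) = (35879 + (-1873/392 + (1/4)*(-79)*15625))/3152 = (35879 + (-1873/392 - 1234375/4))*(1/3152) = (35879 - 120970623/392)*(1/3152) = -106906055/392*1/3152 = -106906055/1235584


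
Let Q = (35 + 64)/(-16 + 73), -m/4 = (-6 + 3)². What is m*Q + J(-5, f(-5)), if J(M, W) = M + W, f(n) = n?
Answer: -1378/19 ≈ -72.526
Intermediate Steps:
m = -36 (m = -4*(-6 + 3)² = -4*(-3)² = -4*9 = -36)
Q = 33/19 (Q = 99/57 = 99*(1/57) = 33/19 ≈ 1.7368)
m*Q + J(-5, f(-5)) = -36*33/19 + (-5 - 5) = -1188/19 - 10 = -1378/19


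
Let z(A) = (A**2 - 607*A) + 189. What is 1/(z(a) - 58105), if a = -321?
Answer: 1/239972 ≈ 4.1672e-6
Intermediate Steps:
z(A) = 189 + A**2 - 607*A
1/(z(a) - 58105) = 1/((189 + (-321)**2 - 607*(-321)) - 58105) = 1/((189 + 103041 + 194847) - 58105) = 1/(298077 - 58105) = 1/239972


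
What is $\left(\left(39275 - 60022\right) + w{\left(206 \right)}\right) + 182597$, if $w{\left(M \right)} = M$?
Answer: $162056$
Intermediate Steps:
$\left(\left(39275 - 60022\right) + w{\left(206 \right)}\right) + 182597 = \left(\left(39275 - 60022\right) + 206\right) + 182597 = \left(-20747 + 206\right) + 182597 = -20541 + 182597 = 162056$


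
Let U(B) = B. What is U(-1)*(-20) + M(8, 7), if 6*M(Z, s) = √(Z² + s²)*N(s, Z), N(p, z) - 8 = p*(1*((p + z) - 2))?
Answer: 20 + 33*√113/2 ≈ 195.40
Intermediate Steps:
N(p, z) = 8 + p*(-2 + p + z) (N(p, z) = 8 + p*(1*((p + z) - 2)) = 8 + p*(1*(-2 + p + z)) = 8 + p*(-2 + p + z))
M(Z, s) = √(Z² + s²)*(8 + s² - 2*s + Z*s)/6 (M(Z, s) = (√(Z² + s²)*(8 + s² - 2*s + s*Z))/6 = (√(Z² + s²)*(8 + s² - 2*s + Z*s))/6 = √(Z² + s²)*(8 + s² - 2*s + Z*s)/6)
U(-1)*(-20) + M(8, 7) = -1*(-20) + √(8² + 7²)*(8 + 7² - 2*7 + 8*7)/6 = 20 + √(64 + 49)*(8 + 49 - 14 + 56)/6 = 20 + (⅙)*√113*99 = 20 + 33*√113/2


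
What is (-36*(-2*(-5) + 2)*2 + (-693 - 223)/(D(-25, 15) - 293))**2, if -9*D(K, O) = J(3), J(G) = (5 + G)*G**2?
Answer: 67157685904/90601 ≈ 7.4125e+5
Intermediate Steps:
J(G) = G**2*(5 + G)
D(K, O) = -8 (D(K, O) = -3**2*(5 + 3)/9 = -8)
(-36*(-2*(-5) + 2)*2 + (-693 - 223)/(D(-25, 15) - 293))**2 = (-36*(-2*(-5) + 2)*2 + (-693 - 223)/(-8 - 293))**2 = (-36*(10 + 2)*2 - 916/(-301))**2 = (-432*2 - 916*(-1/301))**2 = (-36*24 + 916/301)**2 = (-864 + 916/301)**2 = (-259148/301)**2 = 67157685904/90601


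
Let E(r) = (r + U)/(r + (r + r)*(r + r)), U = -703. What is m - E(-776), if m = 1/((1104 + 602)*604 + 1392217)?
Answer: 123637723/201156727512 ≈ 0.00061463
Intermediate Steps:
E(r) = (-703 + r)/(r + 4*r²) (E(r) = (r - 703)/(r + (r + r)*(r + r)) = (-703 + r)/(r + (2*r)*(2*r)) = (-703 + r)/(r + 4*r²))
m = 1/2422641 (m = 1/(1706*604 + 1392217) = 1/(1030424 + 1392217) = 1/2422641 ≈ 4.1277e-7)
m - E(-776) = 1/2422641 - (-703 - 776)/((-776)*(1 + 4*(-776))) = 1/2422641 - (-1)*(-1479)/(776*(1 - 3104)) = 1/2422641 - (-1)*(-1479)/(776*(-3103)) = 1/2422641 - (-1)*(-1)*(-1479)/(776*3103) = 1/2422641 - 1*(-51/83032) = 1/2422641 + 51/83032 = 123637723/201156727512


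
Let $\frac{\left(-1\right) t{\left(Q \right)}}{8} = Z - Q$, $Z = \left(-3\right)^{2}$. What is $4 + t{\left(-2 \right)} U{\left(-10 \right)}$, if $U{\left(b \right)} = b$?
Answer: $884$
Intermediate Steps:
$Z = 9$
$t{\left(Q \right)} = -72 + 8 Q$ ($t{\left(Q \right)} = - 8 \left(9 - Q\right) = -72 + 8 Q$)
$4 + t{\left(-2 \right)} U{\left(-10 \right)} = 4 + \left(-72 + 8 \left(-2\right)\right) \left(-10\right) = 4 + \left(-72 - 16\right) \left(-10\right) = 4 - -880 = 4 + 880 = 884$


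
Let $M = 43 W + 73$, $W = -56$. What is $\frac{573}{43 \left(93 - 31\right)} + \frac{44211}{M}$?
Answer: $- \frac{116528571}{6225110} \approx -18.719$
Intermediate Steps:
$M = -2335$ ($M = 43 \left(-56\right) + 73 = -2408 + 73 = -2335$)
$\frac{573}{43 \left(93 - 31\right)} + \frac{44211}{M} = \frac{573}{43 \left(93 - 31\right)} + \frac{44211}{-2335} = \frac{573}{43 \cdot 62} + 44211 \left(- \frac{1}{2335}\right) = \frac{573}{2666} - \frac{44211}{2335} = - \frac{116528571}{6225110}$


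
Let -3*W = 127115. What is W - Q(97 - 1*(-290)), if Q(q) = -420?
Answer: -125855/3 ≈ -41952.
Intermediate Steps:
W = -127115/3 (W = -⅓*127115 = -127115/3 ≈ -42372.)
W - Q(97 - 1*(-290)) = -127115/3 - 1*(-420) = -127115/3 + 420 = -125855/3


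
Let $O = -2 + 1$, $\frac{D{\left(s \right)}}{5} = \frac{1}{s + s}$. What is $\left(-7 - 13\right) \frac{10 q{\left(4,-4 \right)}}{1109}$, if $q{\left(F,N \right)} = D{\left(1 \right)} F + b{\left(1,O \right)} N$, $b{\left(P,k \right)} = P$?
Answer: $- \frac{1200}{1109} \approx -1.0821$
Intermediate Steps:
$D{\left(s \right)} = \frac{5}{2 s}$ ($D{\left(s \right)} = \frac{5}{s + s} = \frac{5}{2 s}$)
$O = -1$
$q{\left(F,N \right)} = N + \frac{5 F}{2}$ ($q{\left(F,N \right)} = \frac{5}{2 \cdot 1} F + 1 N = \frac{5}{2} \cdot 1 F + N = \frac{5 F}{2} + N = N + \frac{5 F}{2}$)
$\left(-7 - 13\right) \frac{10 q{\left(4,-4 \right)}}{1109} = \left(-7 - 13\right) \frac{10 \left(-4 + \frac{5}{2} \cdot 4\right)}{1109} = \left(-7 - 13\right) 10 \left(-4 + 10\right) \frac{1}{1109} = - 20 \cdot 10 \cdot 6 \cdot \frac{1}{1109} = - 20 \cdot 60 \cdot \frac{1}{1109} = \left(-20\right) \frac{60}{1109} = - \frac{1200}{1109}$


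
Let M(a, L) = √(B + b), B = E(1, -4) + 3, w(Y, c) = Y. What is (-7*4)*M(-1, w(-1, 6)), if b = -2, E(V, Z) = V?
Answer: -28*√2 ≈ -39.598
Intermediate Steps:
B = 4 (B = 1 + 3 = 4)
M(a, L) = √2 (M(a, L) = √(4 - 2) = √2)
(-7*4)*M(-1, w(-1, 6)) = (-7*4)*√2 = -28*√2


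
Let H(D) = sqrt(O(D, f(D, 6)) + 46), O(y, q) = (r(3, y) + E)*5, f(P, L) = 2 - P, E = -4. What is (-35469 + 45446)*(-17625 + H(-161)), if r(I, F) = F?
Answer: -175844625 + 9977*I*sqrt(779) ≈ -1.7584e+8 + 2.7846e+5*I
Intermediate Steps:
O(y, q) = -20 + 5*y (O(y, q) = (y - 4)*5 = (-4 + y)*5 = -20 + 5*y)
H(D) = sqrt(26 + 5*D) (H(D) = sqrt((-20 + 5*D) + 46) = sqrt(26 + 5*D))
(-35469 + 45446)*(-17625 + H(-161)) = (-35469 + 45446)*(-17625 + sqrt(26 + 5*(-161))) = 9977*(-17625 + sqrt(26 - 805)) = 9977*(-17625 + sqrt(-779)) = 9977*(-17625 + I*sqrt(779)) = -175844625 + 9977*I*sqrt(779)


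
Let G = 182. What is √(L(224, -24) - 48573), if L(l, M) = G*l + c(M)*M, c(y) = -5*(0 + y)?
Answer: I*√10685 ≈ 103.37*I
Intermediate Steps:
c(y) = -5*y
L(l, M) = -5*M² + 182*l (L(l, M) = 182*l + (-5*M)*M = 182*l - 5*M² = -5*M² + 182*l)
√(L(224, -24) - 48573) = √((-5*(-24)² + 182*224) - 48573) = √((-5*576 + 40768) - 48573) = √((-2880 + 40768) - 48573) = √(37888 - 48573) = √(-10685) = I*√10685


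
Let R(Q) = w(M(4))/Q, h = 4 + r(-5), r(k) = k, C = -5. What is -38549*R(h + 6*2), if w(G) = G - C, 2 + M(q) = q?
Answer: -269843/11 ≈ -24531.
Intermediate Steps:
M(q) = -2 + q
h = -1 (h = 4 - 5 = -1)
w(G) = 5 + G (w(G) = G - 1*(-5) = G + 5 = 5 + G)
R(Q) = 7/Q (R(Q) = (5 + (-2 + 4))/Q = (5 + 2)/Q = 7/Q)
-38549*R(h + 6*2) = -269843/(-1 + 6*2) = -269843/(-1 + 12) = -269843/11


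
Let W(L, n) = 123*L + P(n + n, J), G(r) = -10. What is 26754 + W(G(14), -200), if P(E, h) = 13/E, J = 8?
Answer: 10209587/400 ≈ 25524.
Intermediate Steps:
W(L, n) = 123*L + 13/(2*n) (W(L, n) = 123*L + 13/(n + n) = 123*L + 13/((2*n)) = 123*L + 13*(1/(2*n)) = 123*L + 13/(2*n))
26754 + W(G(14), -200) = 26754 + (123*(-10) + (13/2)/(-200)) = 26754 + (-1230 + (13/2)*(-1/200)) = 26754 + (-1230 - 13/400) = 26754 - 492013/400 = 10209587/400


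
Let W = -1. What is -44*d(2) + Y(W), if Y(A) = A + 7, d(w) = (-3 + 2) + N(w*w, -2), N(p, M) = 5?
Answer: -170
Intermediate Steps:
d(w) = 4 (d(w) = (-3 + 2) + 5 = -1 + 5 = 4)
Y(A) = 7 + A
-44*d(2) + Y(W) = -44*4 + (7 - 1) = -176 + 6 = -170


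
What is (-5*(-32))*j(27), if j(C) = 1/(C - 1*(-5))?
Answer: 5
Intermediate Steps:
j(C) = 1/(5 + C) (j(C) = 1/(C + 5) = 1/(5 + C))
(-5*(-32))*j(27) = (-5*(-32))/(5 + 27) = 160/32 = 160*(1/32) = 5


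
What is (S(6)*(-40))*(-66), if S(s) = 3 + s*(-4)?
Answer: -55440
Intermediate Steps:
S(s) = 3 - 4*s
(S(6)*(-40))*(-66) = ((3 - 4*6)*(-40))*(-66) = ((3 - 24)*(-40))*(-66) = -21*(-40)*(-66) = 840*(-66) = -55440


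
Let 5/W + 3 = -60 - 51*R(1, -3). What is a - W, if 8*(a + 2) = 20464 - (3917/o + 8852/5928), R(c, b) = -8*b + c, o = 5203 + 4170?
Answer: 4871909474615/1906243248 ≈ 2555.8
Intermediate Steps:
o = 9373
R(c, b) = c - 8*b
a = 21847095745/8548176 (a = -2 + (20464 - (3917/9373 + 8852/5928))/8 = -2 + (20464 - (3917*(1/9373) + 8852*(1/5928)))/8 = -2 + (20464 - (3917/9373 + 2213/1482))/8 = -2 + (20464 - 1*2042111/1068522)/8 = -2 + (20464 - 2042111/1068522)/8 = -2 + (1/8)*(21864192097/1068522) = -2 + 21864192097/8548176 = 21847095745/8548176 ≈ 2555.8)
W = -5/1338 (W = 5/(-3 + (-60 - 51*(1 - 8*(-3)))) = 5/(-3 + (-60 - 51*(1 + 24))) = 5/(-3 + (-60 - 51*25)) = 5/(-3 + (-60 - 1275)) = 5/(-3 - 1335) = 5/(-1338) = 5*(-1/1338) = -5/1338 ≈ -0.0037369)
a - W = 21847095745/8548176 - 1*(-5/1338) = 21847095745/8548176 + 5/1338 = 4871909474615/1906243248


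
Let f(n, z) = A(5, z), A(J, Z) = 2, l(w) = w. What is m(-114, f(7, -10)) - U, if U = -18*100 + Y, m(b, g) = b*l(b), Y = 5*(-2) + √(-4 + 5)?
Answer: 14805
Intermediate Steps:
Y = -9 (Y = -10 + √1 = -10 + 1 = -9)
f(n, z) = 2
m(b, g) = b² (m(b, g) = b*b = b²)
U = -1809 (U = -18*100 - 9 = -1800 - 9 = -1809)
m(-114, f(7, -10)) - U = (-114)² - 1*(-1809) = 12996 + 1809 = 14805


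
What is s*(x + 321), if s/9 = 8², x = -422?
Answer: -58176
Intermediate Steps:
s = 576 (s = 9*8² = 9*64 = 576)
s*(x + 321) = 576*(-422 + 321) = 576*(-101) = -58176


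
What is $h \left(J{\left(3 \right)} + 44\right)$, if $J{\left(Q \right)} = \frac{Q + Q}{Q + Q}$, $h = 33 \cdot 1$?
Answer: $1485$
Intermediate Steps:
$h = 33$
$J{\left(Q \right)} = 1$ ($J{\left(Q \right)} = \frac{2 Q}{2 Q} = 2 Q \frac{1}{2 Q} = 1$)
$h \left(J{\left(3 \right)} + 44\right) = 33 \left(1 + 44\right) = 33 \cdot 45 = 1485$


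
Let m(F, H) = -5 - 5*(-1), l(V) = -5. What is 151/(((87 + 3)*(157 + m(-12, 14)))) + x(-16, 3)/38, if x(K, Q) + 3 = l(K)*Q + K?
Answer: -237341/268470 ≈ -0.88405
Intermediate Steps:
x(K, Q) = -3 + K - 5*Q (x(K, Q) = -3 + (-5*Q + K) = -3 + (K - 5*Q) = -3 + K - 5*Q)
m(F, H) = 0 (m(F, H) = -5 + 5 = 0)
151/(((87 + 3)*(157 + m(-12, 14)))) + x(-16, 3)/38 = 151/(((87 + 3)*(157 + 0))) + (-3 - 16 - 5*3)/38 = 151/((90*157)) + (-3 - 16 - 15)*(1/38) = 151/14130 - 34*1/38 = 151*(1/14130) - 17/19 = 151/14130 - 17/19 = -237341/268470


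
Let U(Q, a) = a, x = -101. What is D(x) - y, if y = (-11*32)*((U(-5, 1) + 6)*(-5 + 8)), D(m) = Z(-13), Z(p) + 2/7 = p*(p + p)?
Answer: 54108/7 ≈ 7729.7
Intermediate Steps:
Z(p) = -2/7 + 2*p² (Z(p) = -2/7 + p*(p + p) = -2/7 + p*(2*p) = -2/7 + 2*p²)
D(m) = 2364/7 (D(m) = -2/7 + 2*(-13)² = -2/7 + 2*169 = -2/7 + 338 = 2364/7)
y = -7392 (y = (-11*32)*((1 + 6)*(-5 + 8)) = -2464*3 = -352*21 = -7392)
D(x) - y = 2364/7 - 1*(-7392) = 2364/7 + 7392 = 54108/7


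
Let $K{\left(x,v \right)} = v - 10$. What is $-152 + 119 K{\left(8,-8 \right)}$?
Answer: $-2294$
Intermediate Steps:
$K{\left(x,v \right)} = -10 + v$
$-152 + 119 K{\left(8,-8 \right)} = -152 + 119 \left(-10 - 8\right) = -152 + 119 \left(-18\right) = -152 - 2142 = -2294$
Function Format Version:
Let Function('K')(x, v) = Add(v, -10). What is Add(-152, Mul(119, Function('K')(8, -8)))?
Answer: -2294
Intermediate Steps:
Function('K')(x, v) = Add(-10, v)
Add(-152, Mul(119, Function('K')(8, -8))) = Add(-152, Mul(119, Add(-10, -8))) = Add(-152, Mul(119, -18)) = Add(-152, -2142) = -2294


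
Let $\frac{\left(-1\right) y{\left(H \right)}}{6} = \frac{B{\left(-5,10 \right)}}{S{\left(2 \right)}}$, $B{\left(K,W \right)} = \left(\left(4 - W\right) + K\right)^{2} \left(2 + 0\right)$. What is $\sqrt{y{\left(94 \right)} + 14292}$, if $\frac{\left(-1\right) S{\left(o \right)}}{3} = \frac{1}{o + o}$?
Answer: $2 \sqrt{4057} \approx 127.39$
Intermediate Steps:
$B{\left(K,W \right)} = 2 \left(4 + K - W\right)^{2}$ ($B{\left(K,W \right)} = \left(4 + K - W\right)^{2} \cdot 2 = 2 \left(4 + K - W\right)^{2}$)
$S{\left(o \right)} = - \frac{3}{2 o}$ ($S{\left(o \right)} = - \frac{3}{o + o} = - \frac{3}{2 o}$)
$y{\left(H \right)} = 1936$ ($y{\left(H \right)} = - 6 \frac{2 \left(4 - 5 - 10\right)^{2}}{\left(- \frac{3}{2}\right) \frac{1}{2}} = - 6 \frac{2 \left(-11\right)^{2}}{- \frac{3}{4}} = - 6 \cdot 2 \cdot 121 \left(- \frac{4}{3}\right) = - 6 \cdot 242 \left(- \frac{4}{3}\right) = \left(-6\right) \left(- \frac{968}{3}\right) = 1936$)
$\sqrt{y{\left(94 \right)} + 14292} = \sqrt{1936 + 14292} = \sqrt{16228} = 2 \sqrt{4057}$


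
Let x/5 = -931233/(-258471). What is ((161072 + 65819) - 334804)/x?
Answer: -9297460341/1552055 ≈ -5990.4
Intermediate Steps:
x = 1552055/86157 (x = 5*(-931233/(-258471)) = 5*(-931233*(-1/258471)) = 5*(310411/86157) = 1552055/86157 ≈ 18.014)
((161072 + 65819) - 334804)/x = ((161072 + 65819) - 334804)/(1552055/86157) = (226891 - 334804)*(86157/1552055) = -107913*86157/1552055 = -9297460341/1552055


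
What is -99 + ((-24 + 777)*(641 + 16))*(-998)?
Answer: -493731657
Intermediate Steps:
-99 + ((-24 + 777)*(641 + 16))*(-998) = -99 + (753*657)*(-998) = -99 + 494721*(-998) = -99 - 493731558 = -493731657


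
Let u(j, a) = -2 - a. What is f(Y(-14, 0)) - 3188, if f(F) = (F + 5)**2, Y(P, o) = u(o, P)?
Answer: -2899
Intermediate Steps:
Y(P, o) = -2 - P
f(F) = (5 + F)**2
f(Y(-14, 0)) - 3188 = (5 + (-2 - 1*(-14)))**2 - 3188 = (5 + (-2 + 14))**2 - 3188 = (5 + 12)**2 - 3188 = 17**2 - 3188 = 289 - 3188 = -2899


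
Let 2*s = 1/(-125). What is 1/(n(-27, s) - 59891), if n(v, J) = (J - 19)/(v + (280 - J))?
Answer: -63251/3788170392 ≈ -1.6697e-5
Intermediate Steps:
s = -1/250 (s = (½)/(-125) = (½)*(-1/125) = -1/250 ≈ -0.0040000)
n(v, J) = (-19 + J)/(280 + v - J)
1/(n(-27, s) - 59891) = 1/((-19 - 1/250)/(280 - 27 - 1*(-1/250)) - 59891) = 1/(-4751/250/(280 - 27 + 1/250) - 59891) = 1/(-4751/250/(63251/250) - 59891) = 1/((250/63251)*(-4751/250) - 59891) = 1/(-4751/63251 - 59891) = 1/(-3788170392/63251) = -63251/3788170392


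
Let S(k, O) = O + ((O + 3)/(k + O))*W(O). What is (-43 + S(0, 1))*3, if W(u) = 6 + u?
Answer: -42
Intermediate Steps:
S(k, O) = O + (3 + O)*(6 + O)/(O + k) (S(k, O) = O + ((O + 3)/(k + O))*(6 + O) = O + ((3 + O)/(O + k))*(6 + O) = O + (3 + O)*(6 + O)/(O + k))
(-43 + S(0, 1))*3 = (-43 + (18 + 2*1² + 9*1 + 1*0)/(1 + 0))*3 = (-43 + (18 + 2*1 + 9 + 0)/1)*3 = (-43 + 1*(18 + 2 + 9 + 0))*3 = (-43 + 1*29)*3 = (-43 + 29)*3 = -14*3 = -42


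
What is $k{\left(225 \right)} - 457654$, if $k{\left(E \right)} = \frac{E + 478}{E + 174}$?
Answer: $- \frac{9610697}{21} \approx -4.5765 \cdot 10^{5}$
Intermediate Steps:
$k{\left(E \right)} = \frac{478 + E}{174 + E}$
$k{\left(225 \right)} - 457654 = \frac{478 + 225}{174 + 225} - 457654 = \frac{1}{399} \cdot 703 - 457654 = \frac{37}{21} - 457654 = - \frac{9610697}{21}$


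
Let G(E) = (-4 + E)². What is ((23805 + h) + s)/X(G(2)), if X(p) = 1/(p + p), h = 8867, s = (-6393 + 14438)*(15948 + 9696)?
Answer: 1650709216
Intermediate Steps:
s = 206305980 (s = 8045*25644 = 206305980)
X(p) = 1/(2*p)
((23805 + h) + s)/X(G(2)) = ((23805 + 8867) + 206305980)/((1/(2*((-4 + 2)²)))) = (32672 + 206305980)/((1/(2*((-2)²)))) = 206338652/(((½)/4)) = 206338652/(((½)*(¼))) = 206338652/(⅛) = 206338652*8 = 1650709216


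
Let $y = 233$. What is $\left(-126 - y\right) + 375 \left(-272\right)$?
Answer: $-102359$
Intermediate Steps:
$\left(-126 - y\right) + 375 \left(-272\right) = \left(-126 - 233\right) + 375 \left(-272\right) = \left(-126 - 233\right) - 102000 = -359 - 102000 = -102359$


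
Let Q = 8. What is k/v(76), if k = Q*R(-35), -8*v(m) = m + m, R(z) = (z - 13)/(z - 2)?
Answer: -384/703 ≈ -0.54623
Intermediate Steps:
R(z) = (-13 + z)/(-2 + z)
v(m) = -m/4 (v(m) = -(m + m)/8 = -m/4)
k = 384/37 (k = 8*((-13 - 35)/(-2 - 35)) = 8*(-48/(-37)) = 8*(-1/37*(-48)) = 8*(48/37) = 384/37 ≈ 10.378)
k/v(76) = 384/(37*((-¼*76))) = (384/37)/(-19) = (384/37)*(-1/19) = -384/703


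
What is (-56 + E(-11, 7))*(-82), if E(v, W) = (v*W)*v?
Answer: -64862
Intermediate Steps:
E(v, W) = W*v² (E(v, W) = (W*v)*v = W*v²)
(-56 + E(-11, 7))*(-82) = (-56 + 7*(-11)²)*(-82) = (-56 + 7*121)*(-82) = (-56 + 847)*(-82) = 791*(-82) = -64862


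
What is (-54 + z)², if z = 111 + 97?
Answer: 23716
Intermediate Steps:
z = 208
(-54 + z)² = (-54 + 208)² = 154² = 23716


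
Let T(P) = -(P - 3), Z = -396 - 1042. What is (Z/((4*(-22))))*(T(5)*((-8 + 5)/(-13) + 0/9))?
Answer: -2157/286 ≈ -7.5420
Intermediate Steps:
Z = -1438
T(P) = 3 - P (T(P) = -(-3 + P) = 3 - P)
(Z/((4*(-22))))*(T(5)*((-8 + 5)/(-13) + 0/9)) = (-1438/(4*(-22)))*((3 - 1*5)*((-8 + 5)/(-13) + 0/9)) = (-1438/(-88))*((3 - 5)*(-3*(-1/13) + 0*(1/9))) = (-1438*(-1/88))*(-2*(3/13 + 0)) = 719*(-2*3/13)/44 = (719/44)*(-6/13) = -2157/286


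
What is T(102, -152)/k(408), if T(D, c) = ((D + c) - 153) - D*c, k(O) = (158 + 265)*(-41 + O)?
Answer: 15301/155241 ≈ 0.098563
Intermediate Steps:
k(O) = -17343 + 423*O (k(O) = 423*(-41 + O) = -17343 + 423*O)
T(D, c) = -153 + D + c - D*c (T(D, c) = (-153 + D + c) - D*c = -153 + D + c - D*c)
T(102, -152)/k(408) = (-153 + 102 - 152 - 1*102*(-152))/(-17343 + 423*408) = (-153 + 102 - 152 + 15504)/(-17343 + 172584) = 15301/155241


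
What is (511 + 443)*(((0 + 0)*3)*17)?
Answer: 0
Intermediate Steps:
(511 + 443)*(((0 + 0)*3)*17) = 954*((0*3)*17) = 954*(0*17) = 954*0 = 0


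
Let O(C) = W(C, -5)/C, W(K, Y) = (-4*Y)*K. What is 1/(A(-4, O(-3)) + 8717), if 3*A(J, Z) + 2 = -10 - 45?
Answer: 1/8698 ≈ 0.00011497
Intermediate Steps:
W(K, Y) = -4*K*Y
O(C) = 20 (O(C) = (-4*C*(-5))/C = (20*C)/C = 20)
A(J, Z) = -19 (A(J, Z) = -⅔ + (-10 - 45)/3 = -⅔ + (⅓)*(-55) = -⅔ - 55/3 = -19)
1/(A(-4, O(-3)) + 8717) = 1/(-19 + 8717) = 1/8698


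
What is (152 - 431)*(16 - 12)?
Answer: -1116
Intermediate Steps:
(152 - 431)*(16 - 12) = -279*4 = -1116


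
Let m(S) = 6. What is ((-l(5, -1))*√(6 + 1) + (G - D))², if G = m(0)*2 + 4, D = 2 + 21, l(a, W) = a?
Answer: 224 + 70*√7 ≈ 409.20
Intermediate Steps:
D = 23
G = 16 (G = 6*2 + 4 = 12 + 4 = 16)
((-l(5, -1))*√(6 + 1) + (G - D))² = ((-1*5)*√(6 + 1) + (16 - 1*23))² = (-5*√7 + (16 - 23))² = (-5*√7 - 7)² = (-7 - 5*√7)²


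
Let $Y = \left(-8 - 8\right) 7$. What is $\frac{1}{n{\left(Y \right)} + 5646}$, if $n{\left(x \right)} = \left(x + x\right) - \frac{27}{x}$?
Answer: $\frac{112}{607291} \approx 0.00018443$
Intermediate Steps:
$Y = -112$ ($Y = \left(-16\right) 7 = -112$)
$n{\left(x \right)} = - \frac{27}{x} + 2 x$ ($n{\left(x \right)} = 2 x - \frac{27}{x} = - \frac{27}{x} + 2 x$)
$\frac{1}{n{\left(Y \right)} + 5646} = \frac{1}{\left(- \frac{27}{-112} + 2 \left(-112\right)\right) + 5646} = \frac{1}{\left(\left(-27\right) \left(- \frac{1}{112}\right) - 224\right) + 5646} = \frac{1}{\left(\frac{27}{112} - 224\right) + 5646} = \frac{1}{- \frac{25061}{112} + 5646} = \frac{1}{\frac{607291}{112}} = \frac{112}{607291}$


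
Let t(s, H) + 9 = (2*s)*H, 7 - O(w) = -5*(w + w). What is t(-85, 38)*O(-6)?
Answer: 342857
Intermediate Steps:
O(w) = 7 + 10*w (O(w) = 7 - (-5)*(w + w) = 7 - (-5)*2*w = 7 - (-10)*w = 7 + 10*w)
t(s, H) = -9 + 2*H*s (t(s, H) = -9 + (2*s)*H = -9 + 2*H*s)
t(-85, 38)*O(-6) = (-9 + 2*38*(-85))*(7 + 10*(-6)) = (-9 - 6460)*(7 - 60) = -6469*(-53) = 342857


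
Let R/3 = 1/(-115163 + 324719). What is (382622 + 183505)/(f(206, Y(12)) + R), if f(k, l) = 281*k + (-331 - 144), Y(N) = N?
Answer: 39545103204/4010273173 ≈ 9.8609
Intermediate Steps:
R = 1/69852 (R = 3/(-115163 + 324719) = 3/209556 = 3*(1/209556) = 1/69852 ≈ 1.4316e-5)
f(k, l) = -475 + 281*k (f(k, l) = 281*k - 475 = -475 + 281*k)
(382622 + 183505)/(f(206, Y(12)) + R) = (382622 + 183505)/((-475 + 281*206) + 1/69852) = 566127/((-475 + 57886) + 1/69852) = 566127/(57411 + 1/69852) = 566127/(4010273173/69852) = 566127*(69852/4010273173) = 39545103204/4010273173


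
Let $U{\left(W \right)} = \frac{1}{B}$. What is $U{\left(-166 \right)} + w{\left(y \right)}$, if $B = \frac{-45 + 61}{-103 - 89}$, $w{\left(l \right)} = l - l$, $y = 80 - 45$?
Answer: $-12$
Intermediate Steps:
$y = 35$
$w{\left(l \right)} = 0$
$B = - \frac{1}{12}$ ($B = \frac{16}{-192} = 16 \left(- \frac{1}{192}\right) = - \frac{1}{12} \approx -0.083333$)
$U{\left(W \right)} = -12$ ($U{\left(W \right)} = \frac{1}{- \frac{1}{12}} = -12$)
$U{\left(-166 \right)} + w{\left(y \right)} = -12 + 0 = -12$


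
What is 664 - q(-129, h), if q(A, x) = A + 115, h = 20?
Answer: 678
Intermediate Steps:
q(A, x) = 115 + A
664 - q(-129, h) = 664 - (115 - 129) = 664 - 1*(-14) = 664 + 14 = 678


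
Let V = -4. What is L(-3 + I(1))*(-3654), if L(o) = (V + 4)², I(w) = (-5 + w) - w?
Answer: 0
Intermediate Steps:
I(w) = -5
L(o) = 0 (L(o) = (-4 + 4)² = 0² = 0)
L(-3 + I(1))*(-3654) = 0*(-3654) = 0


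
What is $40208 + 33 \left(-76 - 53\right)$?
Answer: $35951$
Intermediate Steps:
$40208 + 33 \left(-76 - 53\right) = 40208 + 33 \left(-129\right) = 40208 - 4257 = 35951$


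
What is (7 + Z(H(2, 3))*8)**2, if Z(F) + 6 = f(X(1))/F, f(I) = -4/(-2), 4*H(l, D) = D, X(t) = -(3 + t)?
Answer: 3481/9 ≈ 386.78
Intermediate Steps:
X(t) = -3 - t
H(l, D) = D/4
f(I) = 2 (f(I) = -4*(-1/2) = 2)
Z(F) = -6 + 2/F
(7 + Z(H(2, 3))*8)**2 = (7 + (-6 + 2/(((1/4)*3)))*8)**2 = (7 + (-6 + 2/(3/4))*8)**2 = (7 + (-6 + 2*(4/3))*8)**2 = (7 + (-6 + 8/3)*8)**2 = (7 - 10/3*8)**2 = (7 - 80/3)**2 = (-59/3)**2 = 3481/9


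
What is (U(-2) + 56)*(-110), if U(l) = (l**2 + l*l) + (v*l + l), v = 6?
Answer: -5500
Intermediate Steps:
U(l) = 2*l**2 + 7*l (U(l) = (l**2 + l*l) + (6*l + l) = (l**2 + l**2) + 7*l = 2*l**2 + 7*l)
(U(-2) + 56)*(-110) = (-2*(7 + 2*(-2)) + 56)*(-110) = (-2*(7 - 4) + 56)*(-110) = (-2*3 + 56)*(-110) = (-6 + 56)*(-110) = 50*(-110) = -5500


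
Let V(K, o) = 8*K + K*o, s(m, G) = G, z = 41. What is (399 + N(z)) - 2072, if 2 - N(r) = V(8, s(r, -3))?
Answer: -1711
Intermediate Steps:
N(r) = -38 (N(r) = 2 - 8*(8 - 3) = 2 - 8*5 = 2 - 1*40 = 2 - 40 = -38)
(399 + N(z)) - 2072 = (399 - 38) - 2072 = 361 - 2072 = -1711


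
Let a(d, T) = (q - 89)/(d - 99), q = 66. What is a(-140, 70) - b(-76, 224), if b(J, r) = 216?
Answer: -51601/239 ≈ -215.90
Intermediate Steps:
a(d, T) = -23/(-99 + d) (a(d, T) = (66 - 89)/(d - 99) = -23/(-99 + d))
a(-140, 70) - b(-76, 224) = -23/(-99 - 140) - 1*216 = -23/(-239) - 216 = -23*(-1/239) - 216 = 23/239 - 216 = -51601/239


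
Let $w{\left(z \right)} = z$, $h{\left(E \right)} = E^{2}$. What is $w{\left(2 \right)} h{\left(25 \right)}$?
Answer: $1250$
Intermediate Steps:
$w{\left(2 \right)} h{\left(25 \right)} = 2 \cdot 25^{2} = 2 \cdot 625 = 1250$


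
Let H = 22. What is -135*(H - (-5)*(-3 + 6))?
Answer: -4995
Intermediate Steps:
-135*(H - (-5)*(-3 + 6)) = -135*(22 - (-5)*(-3 + 6)) = -135*(22 - (-5)*3) = -135*(22 - 1*(-15)) = -135*(22 + 15) = -135*37 = -4995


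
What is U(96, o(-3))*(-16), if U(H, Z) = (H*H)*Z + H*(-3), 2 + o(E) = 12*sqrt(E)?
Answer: 299520 - 1769472*I*sqrt(3) ≈ 2.9952e+5 - 3.0648e+6*I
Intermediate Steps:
o(E) = -2 + 12*sqrt(E)
U(H, Z) = -3*H + Z*H**2 (U(H, Z) = H**2*Z - 3*H = Z*H**2 - 3*H = -3*H + Z*H**2)
U(96, o(-3))*(-16) = (96*(-3 + 96*(-2 + 12*sqrt(-3))))*(-16) = (96*(-3 + 96*(-2 + 12*(I*sqrt(3)))))*(-16) = (96*(-3 + 96*(-2 + 12*I*sqrt(3))))*(-16) = (96*(-3 + (-192 + 1152*I*sqrt(3))))*(-16) = (96*(-195 + 1152*I*sqrt(3)))*(-16) = (-18720 + 110592*I*sqrt(3))*(-16) = 299520 - 1769472*I*sqrt(3)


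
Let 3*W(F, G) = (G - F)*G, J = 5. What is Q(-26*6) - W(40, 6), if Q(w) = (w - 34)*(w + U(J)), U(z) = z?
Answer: 28758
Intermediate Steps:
W(F, G) = G*(G - F)/3 (W(F, G) = ((G - F)*G)/3 = (G*(G - F))/3 = G*(G - F)/3)
Q(w) = (-34 + w)*(5 + w) (Q(w) = (w - 34)*(w + 5) = (-34 + w)*(5 + w))
Q(-26*6) - W(40, 6) = (-170 + (-26*6)² - (-754)*6) - 6*(6 - 1*40)/3 = (-170 + (-156)² - 29*(-156)) - 6*(6 - 40)/3 = (-170 + 24336 + 4524) - 6*(-34)/3 = 28690 - 1*(-68) = 28690 + 68 = 28758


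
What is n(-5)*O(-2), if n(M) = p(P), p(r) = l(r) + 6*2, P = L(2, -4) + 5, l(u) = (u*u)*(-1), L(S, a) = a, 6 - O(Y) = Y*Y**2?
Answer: 154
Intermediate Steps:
O(Y) = 6 - Y**3 (O(Y) = 6 - Y*Y**2 = 6 - Y**3)
l(u) = -u**2 (l(u) = u**2*(-1) = -u**2)
P = 1 (P = -4 + 5 = 1)
p(r) = 12 - r**2 (p(r) = -r**2 + 6*2 = -r**2 + 12 = 12 - r**2)
n(M) = 11 (n(M) = 12 - 1*1**2 = 12 - 1*1 = 12 - 1 = 11)
n(-5)*O(-2) = 11*(6 - 1*(-2)**3) = 11*(6 - 1*(-8)) = 11*(6 + 8) = 11*14 = 154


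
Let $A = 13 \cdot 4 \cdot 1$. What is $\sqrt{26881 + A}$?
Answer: $\sqrt{26933} \approx 164.11$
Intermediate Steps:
$A = 52$ ($A = 52 \cdot 1 = 52$)
$\sqrt{26881 + A} = \sqrt{26881 + 52} = \sqrt{26933}$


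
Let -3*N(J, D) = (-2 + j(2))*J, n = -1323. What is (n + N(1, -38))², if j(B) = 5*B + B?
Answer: 15832441/9 ≈ 1.7592e+6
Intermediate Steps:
j(B) = 6*B
N(J, D) = -10*J/3 (N(J, D) = -(-2 + 6*2)*J/3 = -(-2 + 12)*J/3 = -10*J/3)
(n + N(1, -38))² = (-1323 - 10/3*1)² = (-1323 - 10/3)² = (-3979/3)² = 15832441/9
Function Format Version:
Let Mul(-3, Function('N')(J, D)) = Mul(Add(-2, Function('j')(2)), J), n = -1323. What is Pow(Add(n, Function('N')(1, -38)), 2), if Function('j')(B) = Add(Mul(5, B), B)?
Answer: Rational(15832441, 9) ≈ 1.7592e+6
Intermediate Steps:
Function('j')(B) = Mul(6, B)
Function('N')(J, D) = Mul(Rational(-10, 3), J) (Function('N')(J, D) = Mul(Rational(-1, 3), Mul(Add(-2, Mul(6, 2)), J)) = Mul(Rational(-1, 3), Mul(Add(-2, 12), J)) = Mul(Rational(-1, 3), Mul(10, J)) = Mul(Rational(-10, 3), J))
Pow(Add(n, Function('N')(1, -38)), 2) = Pow(Add(-1323, Mul(Rational(-10, 3), 1)), 2) = Pow(Add(-1323, Rational(-10, 3)), 2) = Pow(Rational(-3979, 3), 2) = Rational(15832441, 9)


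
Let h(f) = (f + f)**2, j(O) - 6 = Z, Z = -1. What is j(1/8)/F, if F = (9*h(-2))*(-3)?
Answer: -5/432 ≈ -0.011574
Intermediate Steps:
j(O) = 5 (j(O) = 6 - 1 = 5)
h(f) = 4*f**2 (h(f) = (2*f)**2 = 4*f**2)
F = -432 (F = (9*(4*(-2)**2))*(-3) = (9*(4*4))*(-3) = (9*16)*(-3) = 144*(-3) = -432)
j(1/8)/F = 5/(-432) = -1/432*5 = -5/432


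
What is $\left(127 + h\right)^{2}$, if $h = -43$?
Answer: $7056$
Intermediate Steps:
$\left(127 + h\right)^{2} = \left(127 - 43\right)^{2} = 84^{2} = 7056$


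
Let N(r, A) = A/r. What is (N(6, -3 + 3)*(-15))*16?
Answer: 0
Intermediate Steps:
N(r, A) = A/r
(N(6, -3 + 3)*(-15))*16 = (((-3 + 3)/6)*(-15))*16 = ((0*(⅙))*(-15))*16 = (0*(-15))*16 = 0*16 = 0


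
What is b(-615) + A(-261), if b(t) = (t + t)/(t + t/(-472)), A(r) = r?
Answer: -121987/471 ≈ -259.00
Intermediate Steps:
b(t) = 944/471 (b(t) = (2*t)/(t + t*(-1/472)) = (2*t)/(t - t/472) = (2*t)/((471*t/472)) = (2*t)*(472/(471*t)) = 944/471)
b(-615) + A(-261) = 944/471 - 261 = -121987/471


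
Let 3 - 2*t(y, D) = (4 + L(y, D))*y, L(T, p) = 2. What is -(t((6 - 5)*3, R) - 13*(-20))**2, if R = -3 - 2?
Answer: -255025/4 ≈ -63756.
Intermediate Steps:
R = -5
t(y, D) = 3/2 - 3*y (t(y, D) = 3/2 - (4 + 2)*y/2 = 3/2 - 3*y)
-(t((6 - 5)*3, R) - 13*(-20))**2 = -((3/2 - 3*(6 - 5)*3) - 13*(-20))**2 = -((3/2 - 3*3) + 260)**2 = -((3/2 - 9) + 260)**2 = -(-15/2 + 260)**2 = -(505/2)**2 = -1*255025/4 = -255025/4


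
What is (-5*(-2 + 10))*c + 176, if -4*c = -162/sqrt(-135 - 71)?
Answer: 176 + 810*I*sqrt(206)/103 ≈ 176.0 + 112.87*I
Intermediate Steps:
c = -81*I*sqrt(206)/412 (c = -(-81)/(2*(sqrt(-135 - 71))) = -(-81)/(2*(sqrt(-206))) = -(-81)/(2*(I*sqrt(206))) = -(-81)*(-I*sqrt(206)/206)/2 = -81*I*sqrt(206)/412 ≈ -2.8218*I)
(-5*(-2 + 10))*c + 176 = (-5*(-2 + 10))*(-81*I*sqrt(206)/412) + 176 = (-5*8)*(-81*I*sqrt(206)/412) + 176 = -(-810)*I*sqrt(206)/103 + 176 = 810*I*sqrt(206)/103 + 176 = 176 + 810*I*sqrt(206)/103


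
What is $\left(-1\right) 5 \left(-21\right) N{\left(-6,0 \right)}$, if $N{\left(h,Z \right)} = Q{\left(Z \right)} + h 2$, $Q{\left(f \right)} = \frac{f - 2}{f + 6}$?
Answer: $-1295$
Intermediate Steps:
$Q{\left(f \right)} = \frac{-2 + f}{6 + f}$
$N{\left(h,Z \right)} = 2 h + \frac{-2 + Z}{6 + Z}$ ($N{\left(h,Z \right)} = \frac{-2 + Z}{6 + Z} + h 2 = \frac{-2 + Z}{6 + Z} + 2 h = 2 h + \frac{-2 + Z}{6 + Z}$)
$\left(-1\right) 5 \left(-21\right) N{\left(-6,0 \right)} = \left(-1\right) 5 \left(-21\right) \frac{-2 + 0 + 2 \left(-6\right) \left(6 + 0\right)}{6 + 0} = \left(-5\right) \left(-21\right) \frac{-2 + 0 + 2 \left(-6\right) 6}{6} = 105 \frac{-2 + 0 - 72}{6} = 105 \cdot \frac{1}{6} \left(-74\right) = 105 \left(- \frac{37}{3}\right) = -1295$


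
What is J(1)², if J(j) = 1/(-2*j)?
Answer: ¼ ≈ 0.25000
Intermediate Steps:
J(j) = -1/(2*j)
J(1)² = (-½/1)² = (-½*1)² = (-½)² = ¼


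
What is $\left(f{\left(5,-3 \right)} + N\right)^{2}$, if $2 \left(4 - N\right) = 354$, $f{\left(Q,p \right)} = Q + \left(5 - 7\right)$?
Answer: $28900$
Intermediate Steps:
$f{\left(Q,p \right)} = -2 + Q$ ($f{\left(Q,p \right)} = Q + \left(5 - 7\right) = Q - 2 = -2 + Q$)
$N = -173$ ($N = 4 - 177 = -173$)
$\left(f{\left(5,-3 \right)} + N\right)^{2} = \left(\left(-2 + 5\right) - 173\right)^{2} = \left(3 - 173\right)^{2} = \left(-170\right)^{2} = 28900$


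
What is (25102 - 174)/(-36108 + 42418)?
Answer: 12464/3155 ≈ 3.9506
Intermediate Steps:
(25102 - 174)/(-36108 + 42418) = 24928/6310 = 24928*(1/6310) = 12464/3155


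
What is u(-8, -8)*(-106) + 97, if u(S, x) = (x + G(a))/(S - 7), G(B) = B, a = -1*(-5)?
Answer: 379/5 ≈ 75.800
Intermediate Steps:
a = 5
u(S, x) = (5 + x)/(-7 + S) (u(S, x) = (x + 5)/(S - 7) = (5 + x)/(-7 + S))
u(-8, -8)*(-106) + 97 = ((5 - 8)/(-7 - 8))*(-106) + 97 = (-3/(-15))*(-106) + 97 = -1/15*(-3)*(-106) + 97 = (⅕)*(-106) + 97 = -106/5 + 97 = 379/5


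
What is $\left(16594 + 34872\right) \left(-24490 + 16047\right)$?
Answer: $-434527438$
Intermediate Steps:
$\left(16594 + 34872\right) \left(-24490 + 16047\right) = 51466 \left(-8443\right) = -434527438$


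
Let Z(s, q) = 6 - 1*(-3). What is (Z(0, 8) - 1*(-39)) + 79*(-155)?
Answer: -12197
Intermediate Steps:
Z(s, q) = 9 (Z(s, q) = 6 + 3 = 9)
(Z(0, 8) - 1*(-39)) + 79*(-155) = (9 - 1*(-39)) + 79*(-155) = (9 + 39) - 12245 = 48 - 12245 = -12197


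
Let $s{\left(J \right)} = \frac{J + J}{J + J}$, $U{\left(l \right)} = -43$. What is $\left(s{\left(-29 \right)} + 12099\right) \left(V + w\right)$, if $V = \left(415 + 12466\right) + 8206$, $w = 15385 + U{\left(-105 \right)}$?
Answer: $440790900$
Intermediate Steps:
$w = 15342$ ($w = 15385 - 43 = 15342$)
$V = 21087$ ($V = 12881 + 8206 = 21087$)
$s{\left(J \right)} = 1$ ($s{\left(J \right)} = \frac{2 J}{2 J} = 2 J \frac{1}{2 J} = 1$)
$\left(s{\left(-29 \right)} + 12099\right) \left(V + w\right) = \left(1 + 12099\right) \left(21087 + 15342\right) = 12100 \cdot 36429 = 440790900$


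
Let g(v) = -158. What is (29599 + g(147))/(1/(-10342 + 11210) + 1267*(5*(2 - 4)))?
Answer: -25554788/10997559 ≈ -2.3237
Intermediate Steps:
(29599 + g(147))/(1/(-10342 + 11210) + 1267*(5*(2 - 4))) = (29599 - 158)/(1/(-10342 + 11210) + 1267*(5*(2 - 4))) = 29441/(1/868 + 1267*(5*(-2))) = 29441/(1/868 + 1267*(-10)) = 29441/(1/868 - 12670) = 29441/(-10997559/868) = 29441*(-868/10997559) = -25554788/10997559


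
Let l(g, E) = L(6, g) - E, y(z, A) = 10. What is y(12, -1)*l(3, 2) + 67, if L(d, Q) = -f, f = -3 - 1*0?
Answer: 77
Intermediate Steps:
f = -3 (f = -3 + 0 = -3)
L(d, Q) = 3 (L(d, Q) = -1*(-3) = 3)
l(g, E) = 3 - E
y(12, -1)*l(3, 2) + 67 = 10*(3 - 1*2) + 67 = 10*(3 - 2) + 67 = 10*1 + 67 = 10 + 67 = 77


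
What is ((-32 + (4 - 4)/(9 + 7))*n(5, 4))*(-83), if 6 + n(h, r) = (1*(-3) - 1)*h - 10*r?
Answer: -175296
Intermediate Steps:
n(h, r) = -6 - 10*r - 4*h (n(h, r) = -6 + ((1*(-3) - 1)*h - 10*r) = -6 + ((-3 - 1)*h - 10*r) = -6 + (-4*h - 10*r) = -6 + (-10*r - 4*h) = -6 - 10*r - 4*h)
((-32 + (4 - 4)/(9 + 7))*n(5, 4))*(-83) = ((-32 + (4 - 4)/(9 + 7))*(-6 - 10*4 - 4*5))*(-83) = ((-32 + 0/16)*(-6 - 40 - 20))*(-83) = ((-32 + 0*(1/16))*(-66))*(-83) = ((-32 + 0)*(-66))*(-83) = -32*(-66)*(-83) = 2112*(-83) = -175296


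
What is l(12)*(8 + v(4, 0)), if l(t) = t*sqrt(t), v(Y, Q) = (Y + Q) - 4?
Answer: 192*sqrt(3) ≈ 332.55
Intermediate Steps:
v(Y, Q) = -4 + Q + Y (v(Y, Q) = (Q + Y) - 4 = -4 + Q + Y)
l(t) = t**(3/2)
l(12)*(8 + v(4, 0)) = 12**(3/2)*(8 + (-4 + 0 + 4)) = (24*sqrt(3))*(8 + 0) = (24*sqrt(3))*8 = 192*sqrt(3)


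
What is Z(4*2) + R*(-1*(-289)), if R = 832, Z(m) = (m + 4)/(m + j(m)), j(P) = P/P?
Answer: 721348/3 ≈ 2.4045e+5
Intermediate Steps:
j(P) = 1
Z(m) = (4 + m)/(1 + m) (Z(m) = (m + 4)/(m + 1) = (4 + m)/(1 + m))
Z(4*2) + R*(-1*(-289)) = (4 + 4*2)/(1 + 4*2) + 832*(-1*(-289)) = (4 + 8)/(1 + 8) + 832*289 = 12/9 + 240448 = (⅑)*12 + 240448 = 4/3 + 240448 = 721348/3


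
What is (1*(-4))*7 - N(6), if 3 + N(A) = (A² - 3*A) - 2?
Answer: -41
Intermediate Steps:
N(A) = -5 + A² - 3*A (N(A) = -3 + ((A² - 3*A) - 2) = -3 + (-2 + A² - 3*A) = -5 + A² - 3*A)
(1*(-4))*7 - N(6) = (1*(-4))*7 - (-5 + 6² - 3*6) = -4*7 - (-5 + 36 - 18) = -28 - 1*13 = -28 - 13 = -41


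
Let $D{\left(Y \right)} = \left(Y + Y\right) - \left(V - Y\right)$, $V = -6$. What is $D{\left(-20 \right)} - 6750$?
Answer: $-6804$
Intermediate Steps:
$D{\left(Y \right)} = 6 + 3 Y$ ($D{\left(Y \right)} = \left(Y + Y\right) + \left(Y - -6\right) = 2 Y + \left(Y + 6\right) = 2 Y + \left(6 + Y\right) = 6 + 3 Y$)
$D{\left(-20 \right)} - 6750 = \left(6 + 3 \left(-20\right)\right) - 6750 = \left(6 - 60\right) - 6750 = -54 - 6750 = -6804$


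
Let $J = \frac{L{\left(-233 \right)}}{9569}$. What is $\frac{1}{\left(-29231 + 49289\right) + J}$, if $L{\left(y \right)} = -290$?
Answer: $\frac{9569}{191934712} \approx 4.9856 \cdot 10^{-5}$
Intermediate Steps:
$J = - \frac{290}{9569} \approx -0.030306$
$\frac{1}{\left(-29231 + 49289\right) + J} = \frac{1}{\left(-29231 + 49289\right) - \frac{290}{9569}} = \frac{1}{20058 - \frac{290}{9569}} = \frac{1}{\frac{191934712}{9569}} = \frac{9569}{191934712}$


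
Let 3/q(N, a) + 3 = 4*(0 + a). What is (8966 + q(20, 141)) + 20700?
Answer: 5547543/187 ≈ 29666.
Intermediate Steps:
q(N, a) = 3/(-3 + 4*a) (q(N, a) = 3/(-3 + 4*(0 + a)) = 3/(-3 + 4*a))
(8966 + q(20, 141)) + 20700 = (8966 + 3/(-3 + 4*141)) + 20700 = (8966 + 3/(-3 + 564)) + 20700 = (8966 + 3/561) + 20700 = (8966 + 3*(1/561)) + 20700 = (8966 + 1/187) + 20700 = 1676643/187 + 20700 = 5547543/187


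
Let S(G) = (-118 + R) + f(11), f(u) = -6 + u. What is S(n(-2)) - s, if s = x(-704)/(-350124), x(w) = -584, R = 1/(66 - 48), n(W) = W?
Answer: -59317717/525186 ≈ -112.95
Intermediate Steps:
R = 1/18 ≈ 0.055556
S(G) = -2033/18 (S(G) = (-118 + 1/18) + (-6 + 11) = -2123/18 + 5 = -2033/18)
s = 146/87531 (s = -584/(-350124) = -584*(-1/350124) = 146/87531 ≈ 0.0016680)
S(n(-2)) - s = -2033/18 - 1*146/87531 = -2033/18 - 146/87531 = -59317717/525186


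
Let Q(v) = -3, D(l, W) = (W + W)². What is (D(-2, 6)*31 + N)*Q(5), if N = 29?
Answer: -13479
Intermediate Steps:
D(l, W) = 4*W² (D(l, W) = (2*W)² = 4*W²)
(D(-2, 6)*31 + N)*Q(5) = ((4*6²)*31 + 29)*(-3) = ((4*36)*31 + 29)*(-3) = (144*31 + 29)*(-3) = (4464 + 29)*(-3) = 4493*(-3) = -13479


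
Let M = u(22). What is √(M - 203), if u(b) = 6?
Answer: I*√197 ≈ 14.036*I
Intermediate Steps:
M = 6
√(M - 203) = √(6 - 203) = √(-197) = I*√197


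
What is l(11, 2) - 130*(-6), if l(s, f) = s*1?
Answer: 791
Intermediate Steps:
l(s, f) = s
l(11, 2) - 130*(-6) = 11 - 130*(-6) = 11 + 780 = 791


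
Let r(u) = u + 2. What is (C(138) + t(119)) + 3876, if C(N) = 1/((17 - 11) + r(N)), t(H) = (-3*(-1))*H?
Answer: 618019/146 ≈ 4233.0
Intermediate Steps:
r(u) = 2 + u
t(H) = 3*H
C(N) = 1/(8 + N) (C(N) = 1/((17 - 11) + (2 + N)) = 1/(6 + (2 + N)) = 1/(8 + N))
(C(138) + t(119)) + 3876 = (1/(8 + 138) + 3*119) + 3876 = (1/146 + 357) + 3876 = 52123/146 + 3876 = 618019/146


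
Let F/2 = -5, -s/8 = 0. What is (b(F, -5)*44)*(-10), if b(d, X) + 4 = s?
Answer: 1760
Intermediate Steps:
s = 0 (s = -8*0 = 0)
F = -10 (F = 2*(-5) = -10)
b(d, X) = -4 (b(d, X) = -4 + 0 = -4)
(b(F, -5)*44)*(-10) = -4*44*(-10) = -176*(-10) = 1760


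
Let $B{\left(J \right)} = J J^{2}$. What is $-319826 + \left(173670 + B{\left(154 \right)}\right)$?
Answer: $3506108$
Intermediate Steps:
$B{\left(J \right)} = J^{3}$
$-319826 + \left(173670 + B{\left(154 \right)}\right) = -319826 + \left(173670 + 154^{3}\right) = -319826 + \left(173670 + 3652264\right) = -319826 + 3825934 = 3506108$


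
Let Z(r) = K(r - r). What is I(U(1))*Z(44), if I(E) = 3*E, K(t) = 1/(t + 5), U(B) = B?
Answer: 3/5 ≈ 0.60000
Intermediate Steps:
K(t) = 1/(5 + t)
Z(r) = 1/5 (Z(r) = 1/(5 + (r - r)) = 1/(5 + 0) = 1/5)
I(U(1))*Z(44) = (3*1)*(1/5) = 3*(1/5) = 3/5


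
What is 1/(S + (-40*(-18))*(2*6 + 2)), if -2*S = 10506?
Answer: 1/4827 ≈ 0.00020717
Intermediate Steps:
S = -5253 (S = -½*10506 = -5253)
1/(S + (-40*(-18))*(2*6 + 2)) = 1/(-5253 + (-40*(-18))*(2*6 + 2)) = 1/(-5253 + 720*(12 + 2)) = 1/(-5253 + 720*14) = 1/(-5253 + 10080) = 1/4827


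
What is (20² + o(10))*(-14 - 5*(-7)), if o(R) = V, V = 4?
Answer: 8484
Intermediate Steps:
o(R) = 4
(20² + o(10))*(-14 - 5*(-7)) = (20² + 4)*(-14 - 5*(-7)) = (400 + 4)*(-14 + 35) = 404*21 = 8484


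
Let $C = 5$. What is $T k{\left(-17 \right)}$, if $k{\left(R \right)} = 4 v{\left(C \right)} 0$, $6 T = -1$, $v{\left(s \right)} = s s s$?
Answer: $0$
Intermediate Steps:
$v{\left(s \right)} = s^{3}$ ($v{\left(s \right)} = s^{2} s = s^{3}$)
$T = - \frac{1}{6}$ ($T = \frac{1}{6} \left(-1\right) = - \frac{1}{6} \approx -0.16667$)
$k{\left(R \right)} = 0$ ($k{\left(R \right)} = 4 \cdot 5^{3} \cdot 0 = 4 \cdot 125 \cdot 0 = 500 \cdot 0 = 0$)
$T k{\left(-17 \right)} = \left(- \frac{1}{6}\right) 0 = 0$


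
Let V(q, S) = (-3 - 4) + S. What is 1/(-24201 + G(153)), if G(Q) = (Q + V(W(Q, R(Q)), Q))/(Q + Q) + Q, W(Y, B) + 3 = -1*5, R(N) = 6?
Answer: -306/7358389 ≈ -4.1585e-5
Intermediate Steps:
W(Y, B) = -8 (W(Y, B) = -3 - 1*5 = -3 - 5 = -8)
V(q, S) = -7 + S
G(Q) = Q + (-7 + 2*Q)/(2*Q) (G(Q) = (Q + (-7 + Q))/(Q + Q) + Q = (-7 + 2*Q)/((2*Q)) + Q = (-7 + 2*Q)*(1/(2*Q)) + Q = (-7 + 2*Q)/(2*Q) + Q = Q + (-7 + 2*Q)/(2*Q))
1/(-24201 + G(153)) = 1/(-24201 + (1 + 153 - 7/2/153)) = 1/(-24201 + (1 + 153 - 7/2*1/153)) = 1/(-24201 + (1 + 153 - 7/306)) = 1/(-24201 + 47117/306) = 1/(-7358389/306) = -306/7358389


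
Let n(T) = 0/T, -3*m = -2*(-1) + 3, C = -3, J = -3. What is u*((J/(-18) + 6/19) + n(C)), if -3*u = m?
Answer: 275/1026 ≈ 0.26803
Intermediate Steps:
m = -5/3 (m = -(-2*(-1) + 3)/3 = -(2 + 3)/3 = -⅓*5 = -5/3 ≈ -1.6667)
n(T) = 0
u = 5/9 (u = -⅓*(-5/3) = 5/9 ≈ 0.55556)
u*((J/(-18) + 6/19) + n(C)) = 5*((-3/(-18) + 6/19) + 0)/9 = 5*((-3*(-1/18) + 6*(1/19)) + 0)/9 = 5*((⅙ + 6/19) + 0)/9 = 5*(55/114 + 0)/9 = (5/9)*(55/114) = 275/1026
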